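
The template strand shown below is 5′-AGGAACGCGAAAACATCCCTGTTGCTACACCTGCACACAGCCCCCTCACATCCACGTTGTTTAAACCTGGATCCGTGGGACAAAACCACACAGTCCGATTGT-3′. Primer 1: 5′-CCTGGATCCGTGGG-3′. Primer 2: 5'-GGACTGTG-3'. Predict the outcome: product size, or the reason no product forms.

Yes — a 31 bp product.

Primer 1 (CCTGGATCCGTGGG) matches the top strand at positions 66–79; it acts as a forward primer.
Primer 2's reverse complement is CACAGTCC, matching the top strand at positions 89–96; it acts as a reverse primer.
The 3' ends face each other across positions 66–96, giving a 31 bp product.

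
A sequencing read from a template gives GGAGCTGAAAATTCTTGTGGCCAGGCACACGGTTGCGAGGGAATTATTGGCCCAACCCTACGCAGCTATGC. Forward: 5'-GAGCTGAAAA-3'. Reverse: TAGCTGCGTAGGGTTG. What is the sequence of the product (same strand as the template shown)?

5'-GAGCTGAAAATTCTTGTGGCCAGGCACACGGTTGCGAGGGAATTATTGGCCCAACCCTACGCAGCTA-3'

Forward primer GAGCTGAAAA is found on the top strand at positions 2–11.
The reverse primer's reverse complement is CAACCCTACGCAGCTA, which matches the template at positions 53–68.
The product is the template from position 2 through 68 (67 bp).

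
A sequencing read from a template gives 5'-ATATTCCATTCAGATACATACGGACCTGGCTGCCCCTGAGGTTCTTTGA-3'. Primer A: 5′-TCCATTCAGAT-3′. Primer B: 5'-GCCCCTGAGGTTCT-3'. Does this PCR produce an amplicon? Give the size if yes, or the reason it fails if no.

No product — both primers anneal to the same strand and extend in the same direction.

Primer A (TCCATTCAGAT) matches the top strand at positions 5–15 (3' end points downstream).
Primer B (GCCCCTGAGGTTCT) also matches the top strand directly, at positions 32–45 — its reverse complement AGAACCTCAGGGGC is not present.
Both primers anneal to the bottom strand with 3' ends pointing the same way, so neither can prime synthesis back toward the other.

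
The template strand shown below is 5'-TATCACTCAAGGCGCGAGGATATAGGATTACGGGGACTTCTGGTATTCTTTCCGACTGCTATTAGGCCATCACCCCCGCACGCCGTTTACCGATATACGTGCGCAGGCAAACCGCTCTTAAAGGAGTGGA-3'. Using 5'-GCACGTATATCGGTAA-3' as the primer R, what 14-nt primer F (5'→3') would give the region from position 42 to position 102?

5'-GGTATTCTTTCCGA-3'

The reverse primer's reverse complement TTACCGATATACGTGC matches the template at positions 87–102; the product starts at position 42.
The forward primer is identical to the top strand over positions 42–55: GGTATTCTTTCCGA.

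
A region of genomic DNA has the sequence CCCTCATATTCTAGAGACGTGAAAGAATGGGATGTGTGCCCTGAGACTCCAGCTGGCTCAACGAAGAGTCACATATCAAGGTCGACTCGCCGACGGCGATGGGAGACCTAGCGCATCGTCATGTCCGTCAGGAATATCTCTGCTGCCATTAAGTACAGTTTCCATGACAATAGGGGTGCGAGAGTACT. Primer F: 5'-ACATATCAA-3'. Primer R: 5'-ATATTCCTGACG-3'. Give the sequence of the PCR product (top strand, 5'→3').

5'-ACATATCAAGGTCGACTCGCCGACGGCGATGGGAGACCTAGCGCATCGTCATGTCCGTCAGGAATAT-3'

The forward primer matches the template at positions 71–79.
The reverse primer's reverse complement is CGTCAGGAATAT, which matches the template at positions 126–137.
The product is the template from position 71 through 137 (67 bp).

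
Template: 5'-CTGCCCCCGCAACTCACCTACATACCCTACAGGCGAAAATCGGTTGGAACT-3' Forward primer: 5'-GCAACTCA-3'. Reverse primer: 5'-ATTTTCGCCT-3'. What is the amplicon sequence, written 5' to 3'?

Forward primer GCAACTCA is found on the top strand at positions 9–16.
Reverse complement of the reverse primer: AGGCGAAAAT. This occurs on the top strand at positions 31–40.
The product is the template from position 9 through 40 (32 bp).

5'-GCAACTCACCTACATACCCTACAGGCGAAAAT-3'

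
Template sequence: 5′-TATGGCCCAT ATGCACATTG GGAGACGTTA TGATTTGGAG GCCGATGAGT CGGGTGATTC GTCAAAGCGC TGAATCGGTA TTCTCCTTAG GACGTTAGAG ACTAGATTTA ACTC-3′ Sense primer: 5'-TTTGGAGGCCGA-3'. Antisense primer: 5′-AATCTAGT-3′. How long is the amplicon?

Forward primer TTTGGAGGCCGA is found on the top strand at positions 34–45.
The reverse primer's reverse complement is ACTAGATT, which matches the template at positions 101–108.
Product length = (reverse-primer end) − (forward-primer start) + 1 = 108 − 34 + 1 = 75 bp.

75 bp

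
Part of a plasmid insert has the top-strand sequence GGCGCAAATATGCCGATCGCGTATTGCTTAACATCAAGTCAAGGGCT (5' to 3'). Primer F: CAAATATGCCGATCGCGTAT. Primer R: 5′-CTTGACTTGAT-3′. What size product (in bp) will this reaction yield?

Forward primer CAAATATGCCGATCGCGTAT is found on the top strand at positions 5–24.
The reverse primer's reverse complement is ATCAAGTCAAG, which matches the template at positions 33–43.
Product length = (reverse-primer end) − (forward-primer start) + 1 = 43 − 5 + 1 = 39 bp.

39 bp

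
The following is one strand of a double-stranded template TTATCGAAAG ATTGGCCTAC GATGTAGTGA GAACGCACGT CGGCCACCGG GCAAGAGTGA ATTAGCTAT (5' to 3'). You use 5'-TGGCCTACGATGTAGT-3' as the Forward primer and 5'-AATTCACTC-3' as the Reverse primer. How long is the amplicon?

51 bp

Forward primer TGGCCTACGATGTAGT is found on the top strand at positions 13–28.
Taking the reverse complement of AATTCACTC gives GAGTGAATT, found at positions 55–63 on the template; the primer anneals here to the top strand with its 3' end pointing upstream.
The product runs from position 13 to position 63, so its length is 63 − 13 + 1 = 51 bp.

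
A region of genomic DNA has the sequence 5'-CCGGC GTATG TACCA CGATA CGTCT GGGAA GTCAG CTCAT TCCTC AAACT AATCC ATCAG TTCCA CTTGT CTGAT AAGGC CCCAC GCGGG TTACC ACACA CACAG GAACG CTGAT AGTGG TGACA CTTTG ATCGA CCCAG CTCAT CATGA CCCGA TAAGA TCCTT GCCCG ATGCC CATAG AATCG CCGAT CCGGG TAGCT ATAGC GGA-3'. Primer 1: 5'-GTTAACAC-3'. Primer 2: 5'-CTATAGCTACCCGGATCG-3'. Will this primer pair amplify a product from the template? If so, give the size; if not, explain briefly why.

No product — primer 1 has no binding site in the template.

Primer 1 (GTTAACAC) does not match the top strand, and its reverse complement GTGTTAAC does not match either.
With no annealing site for primer 1, no amplification occurs.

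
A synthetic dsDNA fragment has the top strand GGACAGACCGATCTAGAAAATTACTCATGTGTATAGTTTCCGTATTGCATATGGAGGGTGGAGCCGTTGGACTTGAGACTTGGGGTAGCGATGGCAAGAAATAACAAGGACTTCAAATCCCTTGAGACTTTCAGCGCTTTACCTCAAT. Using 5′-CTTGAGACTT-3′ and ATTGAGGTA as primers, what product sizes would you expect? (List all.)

The forward primer CTTGAGACTT matches the top strand at positions 72–81, 121–130.
The reverse primer's reverse complement is TACCTCAAT, matching at positions 140–148.
Each forward site pairs with the reverse site to give a product ending at position 148: sizes 77, 28 bp.

77 bp, 28 bp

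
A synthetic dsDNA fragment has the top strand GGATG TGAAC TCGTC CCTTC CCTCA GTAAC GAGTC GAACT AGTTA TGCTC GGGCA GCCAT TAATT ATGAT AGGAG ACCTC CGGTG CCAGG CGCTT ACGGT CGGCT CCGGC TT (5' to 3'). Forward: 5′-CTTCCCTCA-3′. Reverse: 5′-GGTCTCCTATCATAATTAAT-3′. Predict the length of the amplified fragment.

Forward primer CTTCCCTCA is found on the top strand at positions 17–25.
Taking the reverse complement of GGTCTCCTATCATAATTAAT gives ATTAATTATGATAGGAGACC, found at positions 59–78 on the template; the primer anneals here to the top strand with its 3' end pointing upstream.
Product length = (reverse-primer end) − (forward-primer start) + 1 = 78 − 17 + 1 = 62 bp.

62 bp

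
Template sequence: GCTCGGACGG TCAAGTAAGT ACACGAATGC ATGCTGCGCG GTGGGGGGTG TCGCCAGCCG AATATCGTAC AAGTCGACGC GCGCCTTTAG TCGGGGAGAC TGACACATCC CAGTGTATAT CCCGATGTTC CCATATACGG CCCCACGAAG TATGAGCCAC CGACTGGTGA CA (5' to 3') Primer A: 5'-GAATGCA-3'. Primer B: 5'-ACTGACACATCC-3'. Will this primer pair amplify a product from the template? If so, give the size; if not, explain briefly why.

No product — both primers anneal to the same strand and extend in the same direction.

Primer A (GAATGCA) matches the top strand at positions 25–31 (3' end points downstream).
Primer B (ACTGACACATCC) also matches the top strand directly, at positions 99–110 — its reverse complement GGATGTGTCAGT is not present.
Both primers anneal to the bottom strand with 3' ends pointing the same way, so neither can prime synthesis back toward the other.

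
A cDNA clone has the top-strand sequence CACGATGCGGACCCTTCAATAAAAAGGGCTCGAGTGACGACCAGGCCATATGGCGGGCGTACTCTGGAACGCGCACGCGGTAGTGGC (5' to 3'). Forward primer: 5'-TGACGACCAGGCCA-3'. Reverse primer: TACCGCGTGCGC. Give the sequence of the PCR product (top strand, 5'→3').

The forward primer matches the template at positions 35–48.
Taking the reverse complement of TACCGCGTGCGC gives GCGCACGCGGTA, found at positions 71–82 on the template; the primer anneals here to the top strand with its 3' end pointing upstream.
The product is the template from position 35 through 82 (48 bp).

5'-TGACGACCAGGCCATATGGCGGGCGTACTCTGGAACGCGCACGCGGTA-3'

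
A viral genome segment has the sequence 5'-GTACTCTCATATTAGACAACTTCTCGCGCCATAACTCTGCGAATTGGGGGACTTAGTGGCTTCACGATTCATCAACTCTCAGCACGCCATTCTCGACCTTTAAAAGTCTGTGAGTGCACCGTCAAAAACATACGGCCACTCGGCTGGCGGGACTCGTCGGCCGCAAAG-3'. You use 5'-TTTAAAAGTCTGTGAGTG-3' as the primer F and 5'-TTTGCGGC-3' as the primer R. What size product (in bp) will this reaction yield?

69 bp

Forward primer TTTAAAAGTCTGTGAGTG is found on the top strand at positions 99–116.
Taking the reverse complement of TTTGCGGC gives GCCGCAAA, found at positions 160–167 on the template; the primer anneals here to the top strand with its 3' end pointing upstream.
The product runs from position 99 to position 167, so its length is 167 − 99 + 1 = 69 bp.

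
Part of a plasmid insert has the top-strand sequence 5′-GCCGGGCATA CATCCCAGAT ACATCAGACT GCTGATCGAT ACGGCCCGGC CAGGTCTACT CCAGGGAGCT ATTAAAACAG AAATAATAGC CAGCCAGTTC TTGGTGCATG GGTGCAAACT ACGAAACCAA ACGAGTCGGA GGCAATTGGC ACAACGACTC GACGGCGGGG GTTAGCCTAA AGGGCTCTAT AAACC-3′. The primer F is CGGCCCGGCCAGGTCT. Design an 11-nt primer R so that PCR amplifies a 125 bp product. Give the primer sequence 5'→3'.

5'-GCCGTCGAGTC-3'

The forward primer binds at positions 42–57, so a 125 bp product ends at position 42 + 125 − 1 = 166.
The reverse primer anneals to the top strand over positions 156–166, i.e. to GACTCGACGGC.
Its sequence written 5'→3' is the reverse complement: GCCGTCGAGTC.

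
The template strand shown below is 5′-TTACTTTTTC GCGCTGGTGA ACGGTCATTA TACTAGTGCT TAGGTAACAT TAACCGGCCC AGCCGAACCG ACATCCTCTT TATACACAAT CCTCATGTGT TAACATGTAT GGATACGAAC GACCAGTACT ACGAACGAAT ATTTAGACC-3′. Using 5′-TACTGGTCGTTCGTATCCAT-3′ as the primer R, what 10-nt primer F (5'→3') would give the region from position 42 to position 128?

5'-AGGTAACATT-3'

The reverse primer's reverse complement ATGGATACGAACGACCAGTA matches the template at positions 109–128; the product starts at position 42.
The forward primer is identical to the top strand over positions 42–51: AGGTAACATT.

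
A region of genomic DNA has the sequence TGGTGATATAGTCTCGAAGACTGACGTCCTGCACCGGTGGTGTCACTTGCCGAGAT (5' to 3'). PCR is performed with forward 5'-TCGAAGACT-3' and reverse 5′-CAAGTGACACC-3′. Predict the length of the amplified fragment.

36 bp

The forward primer matches the template at positions 14–22.
The reverse primer's reverse complement is GGTGTCACTTG, which matches the template at positions 39–49.
The product runs from position 14 to position 49, so its length is 49 − 14 + 1 = 36 bp.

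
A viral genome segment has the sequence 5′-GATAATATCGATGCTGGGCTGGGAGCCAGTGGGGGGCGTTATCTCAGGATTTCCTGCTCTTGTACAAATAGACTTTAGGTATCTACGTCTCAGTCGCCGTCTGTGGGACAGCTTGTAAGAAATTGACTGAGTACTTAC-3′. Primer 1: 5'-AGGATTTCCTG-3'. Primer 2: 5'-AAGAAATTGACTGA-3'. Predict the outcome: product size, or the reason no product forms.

Primer 1 (AGGATTTCCTG) matches the top strand at positions 46–56 (3' end points downstream).
Primer 2 (AAGAAATTGACTGA) also matches the top strand directly, at positions 117–130 — its reverse complement TCAGTCAATTTCTT is not present.
Both primers anneal to the bottom strand with 3' ends pointing the same way, so neither can prime synthesis back toward the other.

No product — both primers anneal to the same strand and extend in the same direction.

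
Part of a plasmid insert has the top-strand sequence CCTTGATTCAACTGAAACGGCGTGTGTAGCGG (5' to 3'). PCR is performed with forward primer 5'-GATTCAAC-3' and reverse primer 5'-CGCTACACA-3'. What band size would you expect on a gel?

The forward primer matches the template at positions 5–12.
Taking the reverse complement of CGCTACACA gives TGTGTAGCG, found at positions 23–31 on the template; the primer anneals here to the top strand with its 3' end pointing upstream.
Product length = (reverse-primer end) − (forward-primer start) + 1 = 31 − 5 + 1 = 27 bp.

27 bp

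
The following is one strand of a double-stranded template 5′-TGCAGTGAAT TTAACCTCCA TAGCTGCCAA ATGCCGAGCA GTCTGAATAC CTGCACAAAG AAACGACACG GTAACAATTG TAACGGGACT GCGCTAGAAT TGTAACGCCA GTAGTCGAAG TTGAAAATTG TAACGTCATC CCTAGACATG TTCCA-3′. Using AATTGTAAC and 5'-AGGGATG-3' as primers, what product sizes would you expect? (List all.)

68 bp, 46 bp, 18 bp

The forward primer AATTGTAAC matches the top strand at positions 76–84, 98–106, 126–134.
The reverse primer's reverse complement is CATCCCT, matching at positions 137–143.
Each forward site pairs with the reverse site to give a product ending at position 143: sizes 68, 46, 18 bp.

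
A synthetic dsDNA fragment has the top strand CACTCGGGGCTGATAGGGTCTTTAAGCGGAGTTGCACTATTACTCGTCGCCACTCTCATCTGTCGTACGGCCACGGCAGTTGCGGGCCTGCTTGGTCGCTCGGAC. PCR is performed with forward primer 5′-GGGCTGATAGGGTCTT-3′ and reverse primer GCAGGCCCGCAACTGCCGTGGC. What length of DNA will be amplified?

85 bp

Scanning the template, GGGCTGATAGGGTCTT occurs at positions 7–22; this primer anneals to the bottom strand there with its 3' end pointing downstream.
Taking the reverse complement of GCAGGCCCGCAACTGCCGTGGC gives GCCACGGCAGTTGCGGGCCTGC, found at positions 70–91 on the template; the primer anneals here to the top strand with its 3' end pointing upstream.
Amplicon spans positions 7–91: 85 bp.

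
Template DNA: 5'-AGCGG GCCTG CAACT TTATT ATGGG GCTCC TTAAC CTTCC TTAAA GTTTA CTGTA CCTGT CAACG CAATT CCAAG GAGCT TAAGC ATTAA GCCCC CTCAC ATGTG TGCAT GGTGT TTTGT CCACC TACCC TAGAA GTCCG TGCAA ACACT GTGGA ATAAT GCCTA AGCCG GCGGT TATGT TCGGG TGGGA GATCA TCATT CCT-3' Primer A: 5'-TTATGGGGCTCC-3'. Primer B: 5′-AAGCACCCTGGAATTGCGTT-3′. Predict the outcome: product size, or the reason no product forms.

Primer B (AAGCACCCTGGAATTGCGTT) does not match the top strand, and its reverse complement AACGCAATTCCAGGGTGCTT does not match either.
With no annealing site for primer B, no amplification occurs.

No product — primer B has no binding site in the template.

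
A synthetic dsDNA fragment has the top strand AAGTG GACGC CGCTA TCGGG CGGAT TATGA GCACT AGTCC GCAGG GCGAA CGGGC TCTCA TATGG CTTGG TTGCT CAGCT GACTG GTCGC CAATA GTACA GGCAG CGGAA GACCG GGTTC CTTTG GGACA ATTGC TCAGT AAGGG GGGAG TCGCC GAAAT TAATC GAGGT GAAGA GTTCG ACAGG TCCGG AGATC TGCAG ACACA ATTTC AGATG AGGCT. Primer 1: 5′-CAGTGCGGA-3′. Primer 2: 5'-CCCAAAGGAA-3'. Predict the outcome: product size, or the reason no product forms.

No product — primer 1 has no binding site in the template.

Primer 1 (CAGTGCGGA) does not match the top strand, and its reverse complement TCCGCACTG does not match either.
With no annealing site for primer 1, no amplification occurs.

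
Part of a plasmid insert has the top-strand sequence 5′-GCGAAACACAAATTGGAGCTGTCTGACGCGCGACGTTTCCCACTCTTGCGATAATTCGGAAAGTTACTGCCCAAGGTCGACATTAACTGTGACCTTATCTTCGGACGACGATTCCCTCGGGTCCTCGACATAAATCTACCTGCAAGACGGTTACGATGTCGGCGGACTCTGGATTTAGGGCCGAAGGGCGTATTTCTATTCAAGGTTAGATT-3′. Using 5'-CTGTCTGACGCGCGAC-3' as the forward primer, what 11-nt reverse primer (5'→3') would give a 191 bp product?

The forward primer binds at positions 19–34, so a 191 bp product ends at position 19 + 191 − 1 = 209.
The reverse primer anneals to the top strand over positions 199–209, i.e. to TTCAAGGTTAG.
Its sequence written 5'→3' is the reverse complement: CTAACCTTGAA.

5'-CTAACCTTGAA-3'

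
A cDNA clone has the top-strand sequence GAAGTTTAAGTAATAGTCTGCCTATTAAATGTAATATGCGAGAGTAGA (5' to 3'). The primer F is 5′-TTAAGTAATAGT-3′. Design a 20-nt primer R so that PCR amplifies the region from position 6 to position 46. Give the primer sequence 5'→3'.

5'-TACTCTCGCATATTACATTT-3'

The product's 3' end on the top strand is position 46.
The reverse primer anneals to the top strand over positions 27–46, i.e. to AAATGTAATATGCGAGAGTA.
Its sequence written 5'→3' is the reverse complement: TACTCTCGCATATTACATTT.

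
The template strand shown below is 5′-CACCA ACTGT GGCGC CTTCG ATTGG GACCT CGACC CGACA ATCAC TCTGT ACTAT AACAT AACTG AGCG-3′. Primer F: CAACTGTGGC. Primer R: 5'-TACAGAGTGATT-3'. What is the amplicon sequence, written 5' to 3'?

Scanning the template, CAACTGTGGC occurs at positions 4–13; this primer anneals to the bottom strand there with its 3' end pointing downstream.
Reverse complement of the reverse primer: AATCACTCTGTA. This occurs on the top strand at positions 40–51.
The product is the template from position 4 through 51 (48 bp).

5'-CAACTGTGGCGCCTTCGATTGGGACCTCGACCCGACAATCACTCTGTA-3'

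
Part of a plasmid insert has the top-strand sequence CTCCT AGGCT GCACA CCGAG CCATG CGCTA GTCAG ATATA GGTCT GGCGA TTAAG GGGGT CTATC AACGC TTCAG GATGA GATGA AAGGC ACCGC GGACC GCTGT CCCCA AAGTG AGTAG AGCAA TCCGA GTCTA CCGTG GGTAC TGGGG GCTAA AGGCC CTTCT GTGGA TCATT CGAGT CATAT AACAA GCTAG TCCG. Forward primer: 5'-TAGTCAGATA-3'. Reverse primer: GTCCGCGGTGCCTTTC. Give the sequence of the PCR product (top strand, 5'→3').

Forward primer TAGTCAGATA is found on the top strand at positions 29–38.
The reverse primer's reverse complement is GAAAGGCACCGCGGAC, which matches the template at positions 84–99.
The product is the template from position 29 through 99 (71 bp).

5'-TAGTCAGATATAGGTCTGGCGATTAAGGGGGTCTATCAACGCTTCAGGATGAGATGAAAGGCACCGCGGAC-3'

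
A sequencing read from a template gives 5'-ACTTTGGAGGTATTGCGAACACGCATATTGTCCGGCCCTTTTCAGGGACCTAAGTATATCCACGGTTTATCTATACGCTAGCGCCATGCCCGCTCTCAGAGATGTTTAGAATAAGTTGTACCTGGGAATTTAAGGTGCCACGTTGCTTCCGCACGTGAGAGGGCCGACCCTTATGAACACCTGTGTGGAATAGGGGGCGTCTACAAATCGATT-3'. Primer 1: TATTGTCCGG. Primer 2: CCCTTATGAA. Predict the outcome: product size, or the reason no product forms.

Primer 1 (TATTGTCCGG) matches the top strand at positions 26–35 (3' end points downstream).
Primer 2 (CCCTTATGAA) also matches the top strand directly, at positions 168–177 — its reverse complement TTCATAAGGG is not present.
Both primers anneal to the bottom strand with 3' ends pointing the same way, so neither can prime synthesis back toward the other.

No product — both primers anneal to the same strand and extend in the same direction.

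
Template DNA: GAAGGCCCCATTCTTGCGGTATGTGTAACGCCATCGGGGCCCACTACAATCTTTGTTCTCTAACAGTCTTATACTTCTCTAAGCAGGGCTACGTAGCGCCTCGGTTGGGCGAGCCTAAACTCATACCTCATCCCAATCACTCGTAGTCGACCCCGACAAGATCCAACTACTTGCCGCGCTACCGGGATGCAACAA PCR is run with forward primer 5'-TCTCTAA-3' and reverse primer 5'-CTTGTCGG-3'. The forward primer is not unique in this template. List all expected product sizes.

The forward primer TCTCTAA matches the top strand at positions 57–63, 76–82.
The reverse primer's reverse complement is CCGACAAG, matching at positions 153–160.
Each forward site pairs with the reverse site to give a product ending at position 160: sizes 104, 85 bp.

104 bp, 85 bp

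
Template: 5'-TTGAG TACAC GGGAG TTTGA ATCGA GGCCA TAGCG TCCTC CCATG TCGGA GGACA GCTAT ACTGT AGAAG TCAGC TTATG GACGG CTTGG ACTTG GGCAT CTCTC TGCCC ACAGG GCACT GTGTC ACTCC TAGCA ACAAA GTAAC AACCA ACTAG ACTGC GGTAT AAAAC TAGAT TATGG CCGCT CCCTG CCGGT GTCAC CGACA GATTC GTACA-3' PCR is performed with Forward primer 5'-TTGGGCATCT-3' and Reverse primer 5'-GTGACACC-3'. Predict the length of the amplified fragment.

108 bp

Forward primer TTGGGCATCT is found on the top strand at positions 93–102.
Taking the reverse complement of GTGACACC gives GGTGTCAC, found at positions 193–200 on the template; the primer anneals here to the top strand with its 3' end pointing upstream.
Amplicon spans positions 93–200: 108 bp.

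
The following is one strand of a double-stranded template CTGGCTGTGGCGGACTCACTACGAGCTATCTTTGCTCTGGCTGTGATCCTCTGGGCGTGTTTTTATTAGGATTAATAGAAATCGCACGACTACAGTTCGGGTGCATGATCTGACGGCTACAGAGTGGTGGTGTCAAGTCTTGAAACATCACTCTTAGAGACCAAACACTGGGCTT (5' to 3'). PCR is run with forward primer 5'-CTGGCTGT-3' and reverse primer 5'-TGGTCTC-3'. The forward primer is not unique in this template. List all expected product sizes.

The forward primer CTGGCTGT matches the top strand at positions 1–8, 37–44.
The reverse primer's reverse complement is GAGACCA, matching at positions 157–163.
Each forward site pairs with the reverse site to give a product ending at position 163: sizes 163, 127 bp.

163 bp, 127 bp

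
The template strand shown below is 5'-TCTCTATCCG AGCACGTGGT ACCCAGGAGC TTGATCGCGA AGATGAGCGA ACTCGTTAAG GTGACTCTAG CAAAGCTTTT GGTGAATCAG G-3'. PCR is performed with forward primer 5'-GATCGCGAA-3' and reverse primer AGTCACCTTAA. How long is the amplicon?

34 bp

Scanning the template, GATCGCGAA occurs at positions 33–41; this primer anneals to the bottom strand there with its 3' end pointing downstream.
Taking the reverse complement of AGTCACCTTAA gives TTAAGGTGACT, found at positions 56–66 on the template; the primer anneals here to the top strand with its 3' end pointing upstream.
Amplicon spans positions 33–66: 34 bp.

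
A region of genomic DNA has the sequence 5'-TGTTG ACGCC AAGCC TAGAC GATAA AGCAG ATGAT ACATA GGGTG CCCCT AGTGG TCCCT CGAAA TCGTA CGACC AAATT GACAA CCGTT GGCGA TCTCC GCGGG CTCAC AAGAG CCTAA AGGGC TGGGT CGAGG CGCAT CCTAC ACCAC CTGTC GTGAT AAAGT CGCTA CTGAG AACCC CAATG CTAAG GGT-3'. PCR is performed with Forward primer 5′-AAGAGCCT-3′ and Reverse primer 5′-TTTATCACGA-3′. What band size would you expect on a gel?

Scanning the template, AAGAGCCT occurs at positions 111–118; this primer anneals to the bottom strand there with its 3' end pointing downstream.
The reverse primer's reverse complement is TCGTGATAAA, which matches the template at positions 154–163.
Amplicon spans positions 111–163: 53 bp.

53 bp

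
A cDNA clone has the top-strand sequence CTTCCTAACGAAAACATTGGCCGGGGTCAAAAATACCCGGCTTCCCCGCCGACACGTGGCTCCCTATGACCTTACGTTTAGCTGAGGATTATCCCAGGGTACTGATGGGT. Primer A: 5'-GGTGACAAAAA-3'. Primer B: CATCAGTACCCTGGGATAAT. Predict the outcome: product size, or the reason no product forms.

No product — primer A has no binding site in the template.

Primer A (GGTGACAAAAA) does not match the top strand, and its reverse complement TTTTTGTCACC does not match either.
With no annealing site for primer A, no amplification occurs.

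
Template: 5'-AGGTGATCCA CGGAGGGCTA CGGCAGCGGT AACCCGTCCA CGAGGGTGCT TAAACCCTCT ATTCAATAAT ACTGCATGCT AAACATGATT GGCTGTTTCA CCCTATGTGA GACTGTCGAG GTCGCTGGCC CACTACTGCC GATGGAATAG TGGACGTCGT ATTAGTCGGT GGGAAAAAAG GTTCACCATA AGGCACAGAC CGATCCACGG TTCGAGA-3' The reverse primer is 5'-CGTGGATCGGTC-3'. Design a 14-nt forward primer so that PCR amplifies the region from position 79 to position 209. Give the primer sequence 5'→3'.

The reverse primer's reverse complement GACCGATCCACG matches the template at positions 198–209; the product starts at position 79.
The forward primer is identical to the top strand over positions 79–92: CTAAACATGATTGG.

5'-CTAAACATGATTGG-3'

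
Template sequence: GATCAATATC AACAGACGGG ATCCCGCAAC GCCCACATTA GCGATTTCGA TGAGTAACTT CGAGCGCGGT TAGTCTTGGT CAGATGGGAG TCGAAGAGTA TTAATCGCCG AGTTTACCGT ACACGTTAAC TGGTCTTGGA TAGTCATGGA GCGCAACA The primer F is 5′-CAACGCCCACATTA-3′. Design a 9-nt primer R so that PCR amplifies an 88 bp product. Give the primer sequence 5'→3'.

5'-AACTCGGCG-3'

The forward primer binds at positions 27–40, so an 88 bp product ends at position 27 + 88 − 1 = 114.
The reverse primer anneals to the top strand over positions 106–114, i.e. to CGCCGAGTT.
Its sequence written 5'→3' is the reverse complement: AACTCGGCG.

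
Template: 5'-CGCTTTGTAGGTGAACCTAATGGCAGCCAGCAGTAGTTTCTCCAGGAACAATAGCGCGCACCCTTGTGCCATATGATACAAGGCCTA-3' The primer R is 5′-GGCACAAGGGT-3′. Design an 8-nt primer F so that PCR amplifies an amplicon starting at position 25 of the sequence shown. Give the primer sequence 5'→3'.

5'-AGCCAGCA-3'

The reverse primer's reverse complement ACCCTTGTGCC matches the template at positions 60–70; the product starts at position 25.
The forward primer is identical to the top strand over positions 25–32: AGCCAGCA.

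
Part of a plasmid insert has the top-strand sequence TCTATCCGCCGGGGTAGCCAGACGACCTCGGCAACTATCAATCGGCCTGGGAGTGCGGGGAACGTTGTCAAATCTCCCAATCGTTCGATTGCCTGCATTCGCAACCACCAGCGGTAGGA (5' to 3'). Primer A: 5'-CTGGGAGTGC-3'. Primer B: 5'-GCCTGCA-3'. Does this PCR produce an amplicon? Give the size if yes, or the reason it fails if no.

Primer A (CTGGGAGTGC) matches the top strand at positions 47–56 (3' end points downstream).
Primer B (GCCTGCA) also matches the top strand directly, at positions 91–97 — its reverse complement TGCAGGC is not present.
Both primers anneal to the bottom strand with 3' ends pointing the same way, so neither can prime synthesis back toward the other.

No product — both primers anneal to the same strand and extend in the same direction.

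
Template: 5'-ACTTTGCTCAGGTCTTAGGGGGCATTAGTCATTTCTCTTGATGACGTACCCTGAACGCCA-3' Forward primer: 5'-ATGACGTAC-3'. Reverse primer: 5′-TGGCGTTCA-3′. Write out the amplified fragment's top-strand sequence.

5'-ATGACGTACCCTGAACGCCA-3'

Scanning the template, ATGACGTAC occurs at positions 41–49; this primer anneals to the bottom strand there with its 3' end pointing downstream.
Reverse complement of the reverse primer: TGAACGCCA. This occurs on the top strand at positions 52–60.
The product is the template from position 41 through 60 (20 bp).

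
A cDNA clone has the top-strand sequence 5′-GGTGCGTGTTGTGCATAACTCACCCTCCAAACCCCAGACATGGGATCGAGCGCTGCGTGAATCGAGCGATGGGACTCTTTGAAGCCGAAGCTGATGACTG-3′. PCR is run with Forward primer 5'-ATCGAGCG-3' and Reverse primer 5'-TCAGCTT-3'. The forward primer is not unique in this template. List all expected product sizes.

50 bp, 34 bp

The forward primer ATCGAGCG matches the top strand at positions 45–52, 61–68.
The reverse primer's reverse complement is AAGCTGA, matching at positions 88–94.
Each forward site pairs with the reverse site to give a product ending at position 94: sizes 50, 34 bp.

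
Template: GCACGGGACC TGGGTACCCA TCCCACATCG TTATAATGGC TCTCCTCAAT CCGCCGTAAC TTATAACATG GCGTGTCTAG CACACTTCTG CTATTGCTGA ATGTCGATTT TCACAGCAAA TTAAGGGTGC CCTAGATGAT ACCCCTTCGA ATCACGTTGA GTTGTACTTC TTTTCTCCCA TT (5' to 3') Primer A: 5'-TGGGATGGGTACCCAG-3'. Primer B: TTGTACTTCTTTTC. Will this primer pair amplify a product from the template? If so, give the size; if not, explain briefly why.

No product — the primers' 3' ends point away from each other.

Primer A (TGGGATGGGTACCCAG) has reverse complement CTGGGTACCCATCCCA, which matches the top strand at positions 10–25; primer A anneals to the top strand there with its 3' end pointing upstream toward position 10.
Primer B (TTGTACTTCTTTTC) matches the top strand directly at positions 162–175; it anneals to the bottom strand with its 3' end pointing downstream toward position 175.
The 3' ends diverge (primer A extends toward position 1, primer B toward position 182), so the primers never converge on a shared product.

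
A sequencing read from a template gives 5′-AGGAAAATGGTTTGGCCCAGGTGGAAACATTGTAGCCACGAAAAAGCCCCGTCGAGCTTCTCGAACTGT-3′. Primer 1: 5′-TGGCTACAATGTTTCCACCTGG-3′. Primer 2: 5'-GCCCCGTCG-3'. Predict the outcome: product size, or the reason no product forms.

Primer 1 (TGGCTACAATGTTTCCACCTGG) has reverse complement CCAGGTGGAAACATTGTAGCCA, which matches the top strand at positions 17–38; primer 1 anneals to the top strand there with its 3' end pointing upstream toward position 17.
Primer 2 (GCCCCGTCG) matches the top strand directly at positions 46–54; it anneals to the bottom strand with its 3' end pointing downstream toward position 54.
The 3' ends diverge (primer 1 extends toward position 1, primer 2 toward position 69), so the primers never converge on a shared product.

No product — the primers' 3' ends point away from each other.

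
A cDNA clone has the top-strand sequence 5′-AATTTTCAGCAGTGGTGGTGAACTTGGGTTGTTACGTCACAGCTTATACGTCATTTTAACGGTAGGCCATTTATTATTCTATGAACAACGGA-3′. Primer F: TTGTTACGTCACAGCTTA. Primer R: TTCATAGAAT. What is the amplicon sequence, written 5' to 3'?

Forward primer TTGTTACGTCACAGCTTA is found on the top strand at positions 29–46.
Taking the reverse complement of TTCATAGAAT gives ATTCTATGAA, found at positions 76–85 on the template; the primer anneals here to the top strand with its 3' end pointing upstream.
The product is the template from position 29 through 85 (57 bp).

5'-TTGTTACGTCACAGCTTATACGTCATTTTAACGGTAGGCCATTTATTATTCTATGAA-3'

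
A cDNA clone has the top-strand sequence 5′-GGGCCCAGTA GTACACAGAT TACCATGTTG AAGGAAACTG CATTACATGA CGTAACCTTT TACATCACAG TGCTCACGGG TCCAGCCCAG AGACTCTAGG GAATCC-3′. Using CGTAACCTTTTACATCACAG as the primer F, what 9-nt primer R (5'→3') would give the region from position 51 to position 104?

5'-ATTCCCTAG-3'

The product's 3' end on the top strand is position 104.
The reverse primer anneals to the top strand over positions 96–104, i.e. to CTAGGGAAT.
Its sequence written 5'→3' is the reverse complement: ATTCCCTAG.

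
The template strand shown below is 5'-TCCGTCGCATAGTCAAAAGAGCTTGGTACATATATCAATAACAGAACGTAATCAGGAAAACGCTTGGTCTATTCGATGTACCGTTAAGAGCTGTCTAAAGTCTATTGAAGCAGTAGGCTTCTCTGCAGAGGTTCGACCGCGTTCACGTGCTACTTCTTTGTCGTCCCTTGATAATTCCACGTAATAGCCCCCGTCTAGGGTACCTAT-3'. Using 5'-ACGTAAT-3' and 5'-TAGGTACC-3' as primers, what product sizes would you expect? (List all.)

161 bp, 28 bp

The forward primer ACGTAAT matches the top strand at positions 46–52, 179–185.
The reverse primer's reverse complement is GGTACCTA, matching at positions 199–206.
Each forward site pairs with the reverse site to give a product ending at position 206: sizes 161, 28 bp.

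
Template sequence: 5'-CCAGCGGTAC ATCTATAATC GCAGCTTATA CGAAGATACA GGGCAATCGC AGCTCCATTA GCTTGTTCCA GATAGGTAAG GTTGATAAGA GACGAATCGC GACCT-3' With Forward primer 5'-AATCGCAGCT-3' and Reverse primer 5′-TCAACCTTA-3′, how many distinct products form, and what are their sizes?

Two products: 69 bp, 41 bp

The forward primer AATCGCAGCT matches the top strand at positions 17–26, 45–54.
The reverse primer's reverse complement is TAAGGTTGA, matching at positions 77–85.
Each forward site pairs with the reverse site to give a product ending at position 85: sizes 69, 41 bp.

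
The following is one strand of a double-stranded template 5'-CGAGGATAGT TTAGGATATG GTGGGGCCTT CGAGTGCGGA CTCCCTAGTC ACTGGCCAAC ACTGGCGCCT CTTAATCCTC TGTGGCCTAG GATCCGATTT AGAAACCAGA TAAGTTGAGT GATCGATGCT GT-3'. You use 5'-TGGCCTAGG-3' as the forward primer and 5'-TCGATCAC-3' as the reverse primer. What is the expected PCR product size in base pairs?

44 bp

Forward primer TGGCCTAGG is found on the top strand at positions 83–91.
The reverse primer's reverse complement is GTGATCGA, which matches the template at positions 119–126.
Amplicon spans positions 83–126: 44 bp.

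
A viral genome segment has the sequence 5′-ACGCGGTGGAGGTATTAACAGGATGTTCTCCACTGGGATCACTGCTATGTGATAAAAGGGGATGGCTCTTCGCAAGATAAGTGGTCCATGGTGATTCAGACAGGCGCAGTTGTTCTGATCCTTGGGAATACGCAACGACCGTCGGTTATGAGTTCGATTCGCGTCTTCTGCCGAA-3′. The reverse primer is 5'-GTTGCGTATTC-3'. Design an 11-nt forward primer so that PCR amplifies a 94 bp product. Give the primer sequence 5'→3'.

5'-TGCTATGTGAT-3'

The reverse primer's reverse complement GAATACGCAAC matches the template at positions 126–136, so the product ends at position 136.
A 94 bp product then starts at position 136 − 94 + 1 = 43.
The forward primer is identical to the top strand there: TGCTATGTGAT.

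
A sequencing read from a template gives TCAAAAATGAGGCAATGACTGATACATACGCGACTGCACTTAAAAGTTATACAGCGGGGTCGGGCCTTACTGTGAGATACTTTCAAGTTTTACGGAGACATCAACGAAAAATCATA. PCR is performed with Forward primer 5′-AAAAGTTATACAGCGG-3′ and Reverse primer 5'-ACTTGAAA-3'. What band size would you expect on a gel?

47 bp

The forward primer matches the template at positions 42–57.
Taking the reverse complement of ACTTGAAA gives TTTCAAGT, found at positions 81–88 on the template; the primer anneals here to the top strand with its 3' end pointing upstream.
Amplicon spans positions 42–88: 47 bp.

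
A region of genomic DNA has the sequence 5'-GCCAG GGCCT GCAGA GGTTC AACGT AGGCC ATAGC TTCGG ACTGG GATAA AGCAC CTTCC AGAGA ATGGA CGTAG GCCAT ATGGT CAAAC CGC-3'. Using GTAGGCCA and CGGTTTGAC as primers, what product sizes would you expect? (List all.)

69 bp, 21 bp

The forward primer GTAGGCCA matches the top strand at positions 24–31, 72–79.
The reverse primer's reverse complement is GTCAAACCG, matching at positions 84–92.
Each forward site pairs with the reverse site to give a product ending at position 92: sizes 69, 21 bp.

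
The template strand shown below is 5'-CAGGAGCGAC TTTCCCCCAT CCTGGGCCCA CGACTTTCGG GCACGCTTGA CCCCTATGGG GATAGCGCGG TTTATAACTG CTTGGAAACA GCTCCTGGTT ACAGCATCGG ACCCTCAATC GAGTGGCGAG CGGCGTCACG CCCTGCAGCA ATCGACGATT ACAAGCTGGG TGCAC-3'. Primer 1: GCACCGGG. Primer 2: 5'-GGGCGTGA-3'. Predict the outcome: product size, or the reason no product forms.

No product — primer 1 has no binding site in the template.

Primer 1 (GCACCGGG) does not match the top strand, and its reverse complement CCCGGTGC does not match either.
With no annealing site for primer 1, no amplification occurs.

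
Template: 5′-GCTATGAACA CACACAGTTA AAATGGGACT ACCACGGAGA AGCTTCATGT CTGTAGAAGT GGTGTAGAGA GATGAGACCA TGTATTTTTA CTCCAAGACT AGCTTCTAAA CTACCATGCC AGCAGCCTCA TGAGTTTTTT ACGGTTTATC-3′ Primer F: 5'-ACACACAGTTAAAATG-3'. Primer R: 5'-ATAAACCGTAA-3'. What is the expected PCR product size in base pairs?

140 bp

Forward primer ACACACAGTTAAAATG is found on the top strand at positions 10–25.
The reverse primer's reverse complement is TTACGGTTTAT, which matches the template at positions 139–149.
Amplicon spans positions 10–149: 140 bp.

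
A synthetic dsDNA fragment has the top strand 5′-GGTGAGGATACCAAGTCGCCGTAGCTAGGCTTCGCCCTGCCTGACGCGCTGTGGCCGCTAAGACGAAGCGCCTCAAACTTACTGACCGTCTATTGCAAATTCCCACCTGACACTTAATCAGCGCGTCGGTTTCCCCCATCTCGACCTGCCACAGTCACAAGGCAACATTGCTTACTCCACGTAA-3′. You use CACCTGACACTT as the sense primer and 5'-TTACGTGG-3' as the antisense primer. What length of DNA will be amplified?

81 bp

Forward primer CACCTGACACTT is found on the top strand at positions 104–115.
Taking the reverse complement of TTACGTGG gives CCACGTAA, found at positions 177–184 on the template; the primer anneals here to the top strand with its 3' end pointing upstream.
The product runs from position 104 to position 184, so its length is 184 − 104 + 1 = 81 bp.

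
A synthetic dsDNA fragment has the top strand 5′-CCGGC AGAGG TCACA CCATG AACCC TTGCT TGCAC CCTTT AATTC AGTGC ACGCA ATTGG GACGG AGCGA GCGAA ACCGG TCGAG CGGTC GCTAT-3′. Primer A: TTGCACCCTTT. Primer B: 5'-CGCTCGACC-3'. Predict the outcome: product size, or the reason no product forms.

Yes — a 58 bp product.

Primer A (TTGCACCCTTT) matches the top strand at positions 30–40; it acts as a forward primer.
Primer B's reverse complement is GGTCGAGCG, matching the top strand at positions 79–87; it acts as a reverse primer.
The 3' ends face each other across positions 30–87, giving a 58 bp product.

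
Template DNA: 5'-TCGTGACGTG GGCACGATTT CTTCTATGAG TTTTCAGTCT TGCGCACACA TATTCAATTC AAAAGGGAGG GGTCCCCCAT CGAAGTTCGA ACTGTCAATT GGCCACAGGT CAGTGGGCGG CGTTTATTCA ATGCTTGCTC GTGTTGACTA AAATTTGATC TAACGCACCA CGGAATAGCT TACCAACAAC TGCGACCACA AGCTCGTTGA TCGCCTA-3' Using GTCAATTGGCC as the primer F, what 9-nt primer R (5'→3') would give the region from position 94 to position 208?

5'-AACGAGCTT-3'

The product's 3' end on the top strand is position 208.
The reverse primer anneals to the top strand over positions 200–208, i.e. to AAGCTCGTT.
Its sequence written 5'→3' is the reverse complement: AACGAGCTT.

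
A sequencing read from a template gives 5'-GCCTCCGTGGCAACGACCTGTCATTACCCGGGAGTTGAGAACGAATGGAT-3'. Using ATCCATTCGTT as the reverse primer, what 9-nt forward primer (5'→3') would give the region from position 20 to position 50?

5'-GTCATTACC-3'

The reverse primer's reverse complement AACGAATGGAT matches the template at positions 40–50; the product starts at position 20.
The forward primer is identical to the top strand over positions 20–28: GTCATTACC.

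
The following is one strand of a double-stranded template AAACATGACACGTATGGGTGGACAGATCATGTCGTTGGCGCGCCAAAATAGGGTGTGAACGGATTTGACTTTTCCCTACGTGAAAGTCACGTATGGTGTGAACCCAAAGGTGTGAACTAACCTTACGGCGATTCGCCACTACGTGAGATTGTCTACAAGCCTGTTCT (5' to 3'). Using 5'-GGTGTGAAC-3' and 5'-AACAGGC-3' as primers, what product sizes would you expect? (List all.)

The forward primer GGTGTGAAC matches the top strand at positions 52–60, 95–103, 109–117.
The reverse primer's reverse complement is GCCTGTT, matching at positions 159–165.
Each forward site pairs with the reverse site to give a product ending at position 165: sizes 114, 71, 57 bp.

114 bp, 71 bp, 57 bp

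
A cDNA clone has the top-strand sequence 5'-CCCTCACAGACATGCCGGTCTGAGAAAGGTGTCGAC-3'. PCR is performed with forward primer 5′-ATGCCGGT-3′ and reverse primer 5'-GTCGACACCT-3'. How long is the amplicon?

Scanning the template, ATGCCGGT occurs at positions 12–19; this primer anneals to the bottom strand there with its 3' end pointing downstream.
Taking the reverse complement of GTCGACACCT gives AGGTGTCGAC, found at positions 27–36 on the template; the primer anneals here to the top strand with its 3' end pointing upstream.
The product runs from position 12 to position 36, so its length is 36 − 12 + 1 = 25 bp.

25 bp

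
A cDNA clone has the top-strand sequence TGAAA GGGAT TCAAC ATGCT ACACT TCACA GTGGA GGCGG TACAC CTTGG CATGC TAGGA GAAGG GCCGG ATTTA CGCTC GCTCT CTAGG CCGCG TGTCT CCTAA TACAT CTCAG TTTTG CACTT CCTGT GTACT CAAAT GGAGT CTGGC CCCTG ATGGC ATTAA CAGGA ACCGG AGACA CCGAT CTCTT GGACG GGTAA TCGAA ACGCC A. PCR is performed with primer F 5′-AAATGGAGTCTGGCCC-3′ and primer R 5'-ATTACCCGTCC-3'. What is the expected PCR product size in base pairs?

65 bp

The forward primer matches the template at positions 137–152.
Reverse complement of the reverse primer: GGACGGGTAAT. This occurs on the top strand at positions 191–201.
Amplicon spans positions 137–201: 65 bp.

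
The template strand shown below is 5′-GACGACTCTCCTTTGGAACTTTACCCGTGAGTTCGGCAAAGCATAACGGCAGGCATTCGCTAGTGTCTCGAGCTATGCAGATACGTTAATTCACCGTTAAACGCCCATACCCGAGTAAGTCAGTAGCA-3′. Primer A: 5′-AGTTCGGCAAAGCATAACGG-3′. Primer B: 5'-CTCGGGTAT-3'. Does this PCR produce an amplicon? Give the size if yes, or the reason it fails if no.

Primer A (AGTTCGGCAAAGCATAACGG) matches the top strand at positions 30–49; it acts as a forward primer.
Primer B's reverse complement is ATACCCGAG, matching the top strand at positions 107–115; it acts as a reverse primer.
The 3' ends face each other across positions 30–115, giving an 86 bp product.

Yes — an 86 bp product.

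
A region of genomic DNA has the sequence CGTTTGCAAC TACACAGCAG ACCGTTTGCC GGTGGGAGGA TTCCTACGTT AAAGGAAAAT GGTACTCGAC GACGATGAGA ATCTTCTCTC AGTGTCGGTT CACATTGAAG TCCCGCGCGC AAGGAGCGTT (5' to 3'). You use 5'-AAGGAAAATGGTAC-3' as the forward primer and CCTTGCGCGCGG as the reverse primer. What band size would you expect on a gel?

Scanning the template, AAGGAAAATGGTAC occurs at positions 52–65; this primer anneals to the bottom strand there with its 3' end pointing downstream.
The reverse primer's reverse complement is CCGCGCGCAAGG, which matches the template at positions 113–124.
The product runs from position 52 to position 124, so its length is 124 − 52 + 1 = 73 bp.

73 bp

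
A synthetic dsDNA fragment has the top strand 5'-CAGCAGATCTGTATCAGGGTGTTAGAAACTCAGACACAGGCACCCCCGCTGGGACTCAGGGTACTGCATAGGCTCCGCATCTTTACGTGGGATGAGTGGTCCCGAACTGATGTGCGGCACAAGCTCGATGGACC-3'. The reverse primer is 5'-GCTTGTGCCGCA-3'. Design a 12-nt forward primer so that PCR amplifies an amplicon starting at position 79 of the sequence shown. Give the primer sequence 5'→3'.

The reverse primer's reverse complement TGCGGCACAAGC matches the template at positions 113–124; the product starts at position 79.
The forward primer is identical to the top strand over positions 79–90: ATCTTTACGTGG.

5'-ATCTTTACGTGG-3'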